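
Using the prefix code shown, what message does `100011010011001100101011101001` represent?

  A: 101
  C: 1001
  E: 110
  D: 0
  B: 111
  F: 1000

Read left to right; each codeword is recognised as soon as it completes (prefix code):
  1000→F | 110→E | 1001→C | 1001→C | 1001→C | 0→D | 101→A | 110→E | 1001→C
Decoded message: FECCCDAEC

FECCCDAEC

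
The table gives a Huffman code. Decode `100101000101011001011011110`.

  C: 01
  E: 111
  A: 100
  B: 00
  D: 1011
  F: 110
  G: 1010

Read left to right; each codeword is recognised as soon as it completes (prefix code):
  100→A | 1010→G | 00→B | 1010→G | 110→F | 01→C | 01→C | 1011→D | 110→F
Decoded message: AGBGFCCDF

AGBGFCCDF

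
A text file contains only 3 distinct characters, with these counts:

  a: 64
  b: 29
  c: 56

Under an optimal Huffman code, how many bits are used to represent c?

Build the tree from the bottom:
merge b(29) and c(56): 85
merge a(64) and 85: 149
c's leaf is at depth 2, giving a 2-bit codeword.

2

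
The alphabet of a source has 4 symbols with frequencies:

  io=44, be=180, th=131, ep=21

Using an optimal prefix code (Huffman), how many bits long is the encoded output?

637

Merge the two smallest weights repeatedly:
combine ep(21), io(44) → 65
combine 65, th(131) → 196
combine be(180), 196 → 376
The encoded length is the sum of every internal node's weight: 65 + 196 + 376 = 637 bits.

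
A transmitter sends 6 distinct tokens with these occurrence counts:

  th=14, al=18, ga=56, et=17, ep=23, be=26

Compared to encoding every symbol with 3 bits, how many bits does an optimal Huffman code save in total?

82

Fixed-length: 3 bits × 154 symbols = 462 bits.
Huffman merges:
th(14) + et(17) → 31
al(18) + ep(23) → 41
be(26) + 31 → 57
41 + ga(56) → 97
57 + 97 → 154
Huffman total = 31 + 41 + 57 + 97 + 154 = 380 bits.
Saving = 462 − 380 = 82 bits.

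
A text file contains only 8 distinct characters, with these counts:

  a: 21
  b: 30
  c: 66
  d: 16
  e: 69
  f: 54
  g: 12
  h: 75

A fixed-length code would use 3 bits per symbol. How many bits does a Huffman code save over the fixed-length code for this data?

Fixed-length: 3 bits × 343 symbols = 1029 bits.
Huffman merges:
g(12) + d(16) → 28
a(21) + 28 → 49
b(30) + 49 → 79
f(54) + c(66) → 120
e(69) + h(75) → 144
79 + 120 → 199
144 + 199 → 343
Huffman total = 28 + 49 + 79 + 120 + 144 + 199 + 343 = 962 bits.
Saving = 1029 − 962 = 67 bits.

67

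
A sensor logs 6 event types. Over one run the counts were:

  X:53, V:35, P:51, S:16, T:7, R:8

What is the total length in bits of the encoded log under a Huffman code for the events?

386

Greedily combine the two least-frequent nodes:
combine T(7), R(8) → 15
combine 15, S(16) → 31
combine 31, V(35) → 66
combine P(51), X(53) → 104
combine 66, 104 → 170
Total encoded bits = sum of merged weights = 15 + 31 + 66 + 104 + 170 = 386.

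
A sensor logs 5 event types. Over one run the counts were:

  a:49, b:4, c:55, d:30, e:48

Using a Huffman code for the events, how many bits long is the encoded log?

406

Merge the two smallest weights repeatedly:
merge b(4) and d(30): 34
merge 34 and e(48): 82
merge a(49) and c(55): 104
merge 82 and 104: 186
The encoded length is the sum of every internal node's weight: 34 + 82 + 104 + 186 = 406 bits.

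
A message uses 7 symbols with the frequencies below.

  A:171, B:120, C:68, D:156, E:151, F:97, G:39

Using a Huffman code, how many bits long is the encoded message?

Merge the two smallest weights repeatedly:
combine G(39), C(68) → 107
combine F(97), 107 → 204
combine B(120), E(151) → 271
combine D(156), A(171) → 327
combine 204, 271 → 475
combine 327, 475 → 802
The encoded length is the sum of every internal node's weight: 107 + 204 + 271 + 327 + 475 + 802 = 2186 bits.

2186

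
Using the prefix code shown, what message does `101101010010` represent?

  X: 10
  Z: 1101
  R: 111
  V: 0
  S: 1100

XZVXVX

Read left to right; each codeword is recognised as soon as it completes (prefix code):
  10→X | 1101→Z | 0→V | 10→X | 0→V | 10→X
Decoded message: XZVXVX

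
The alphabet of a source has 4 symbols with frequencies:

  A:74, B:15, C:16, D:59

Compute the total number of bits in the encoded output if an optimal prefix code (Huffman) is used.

Greedily combine the two least-frequent nodes:
merge B(15) and C(16): 31
merge 31 and D(59): 90
merge A(74) and 90: 164
The encoded length is the sum of every internal node's weight: 31 + 90 + 164 = 285 bits.

285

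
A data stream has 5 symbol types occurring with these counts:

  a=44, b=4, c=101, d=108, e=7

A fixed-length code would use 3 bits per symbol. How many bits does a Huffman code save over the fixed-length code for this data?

306

Fixed-length: 3 bits × 264 symbols = 792 bits.
Huffman merges:
combine b(4), e(7) → 11
combine 11, a(44) → 55
combine 55, c(101) → 156
combine d(108), 156 → 264
Huffman total = 11 + 55 + 156 + 264 = 486 bits.
Saving = 792 − 486 = 306 bits.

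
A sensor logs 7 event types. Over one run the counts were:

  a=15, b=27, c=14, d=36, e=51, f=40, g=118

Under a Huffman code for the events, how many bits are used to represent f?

3

Repeatedly merge the two smallest:
merge c(14) and a(15): 29
merge b(27) and 29: 56
merge d(36) and f(40): 76
merge e(51) and 56: 107
merge 76 and 107: 183
merge g(118) and 183: 301
The subtree containing f is merged 3 times, so code length = 3.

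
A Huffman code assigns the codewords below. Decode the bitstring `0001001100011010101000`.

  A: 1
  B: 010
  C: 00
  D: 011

Read left to right; each codeword is recognised as soon as it completes (prefix code):
  00→C | 010→B | 011→D | 00→C | 011→D | 010→B | 1→A | 010→B | 00→C
Decoded message: CBDCDBABC

CBDCDBABC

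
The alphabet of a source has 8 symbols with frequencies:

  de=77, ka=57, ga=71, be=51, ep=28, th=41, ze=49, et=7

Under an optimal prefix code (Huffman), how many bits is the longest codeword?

4

Merge the two lowest-weight nodes at each step:
et(7) + ep(28) → 35
35 + th(41) → 76
ze(49) + be(51) → 100
ka(57) + ga(71) → 128
76 + de(77) → 153
100 + 128 → 228
153 + 228 → 381
The rarest symbols sit at the bottom; the longest codeword is 4 bits.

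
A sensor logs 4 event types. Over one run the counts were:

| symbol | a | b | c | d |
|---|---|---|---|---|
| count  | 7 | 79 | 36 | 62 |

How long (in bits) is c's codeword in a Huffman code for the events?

Repeatedly merge the two smallest:
combine a(7), c(36) → 43
combine 43, d(62) → 105
combine b(79), 105 → 184
c sits 3 levels below the root, so its codeword is 3 bits.

3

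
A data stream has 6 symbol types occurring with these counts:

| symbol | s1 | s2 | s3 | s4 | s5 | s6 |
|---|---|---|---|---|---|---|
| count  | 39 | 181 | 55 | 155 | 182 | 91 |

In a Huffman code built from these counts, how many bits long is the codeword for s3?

4

Repeatedly merge the two smallest:
s1(39) + s3(55) → 94
s6(91) + 94 → 185
s4(155) + s2(181) → 336
s5(182) + 185 → 367
336 + 367 → 703
The subtree containing s3 is merged 4 times, so code length = 4.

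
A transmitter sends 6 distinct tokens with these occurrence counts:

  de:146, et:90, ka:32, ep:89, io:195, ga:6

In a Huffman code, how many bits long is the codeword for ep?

Huffman merges, smallest pair first:
combine ga(6), ka(32) → 38
combine 38, ep(89) → 127
combine et(90), 127 → 217
combine de(146), io(195) → 341
combine 217, 341 → 558
ep sits 3 levels below the root, so its codeword is 3 bits.

3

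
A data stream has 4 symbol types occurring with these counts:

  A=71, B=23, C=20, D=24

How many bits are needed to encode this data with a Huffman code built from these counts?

248

Greedily combine the two least-frequent nodes:
merge C(20) and B(23): 43
merge D(24) and 43: 67
merge 67 and A(71): 138
Each symbol's bit-cost is frequency × depth; summing gives 248 bits (equivalently 43 + 67 + 138).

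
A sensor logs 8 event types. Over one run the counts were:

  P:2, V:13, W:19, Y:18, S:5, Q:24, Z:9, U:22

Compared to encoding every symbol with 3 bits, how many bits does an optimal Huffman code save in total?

23

Fixed-length: 3 bits × 112 symbols = 336 bits.
Huffman merges:
merge P(2) and S(5): 7
merge 7 and Z(9): 16
merge V(13) and 16: 29
merge Y(18) and W(19): 37
merge U(22) and Q(24): 46
merge 29 and 37: 66
merge 46 and 66: 112
Huffman total = 7 + 16 + 29 + 37 + 46 + 66 + 112 = 313 bits.
Saving = 336 − 313 = 23 bits.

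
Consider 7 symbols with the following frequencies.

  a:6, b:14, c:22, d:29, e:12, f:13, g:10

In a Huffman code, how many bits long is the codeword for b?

3

Build the tree from the bottom:
combine a(6), g(10) → 16
combine e(12), f(13) → 25
combine b(14), 16 → 30
combine c(22), 25 → 47
combine d(29), 30 → 59
combine 47, 59 → 106
b's leaf is at depth 3, giving a 3-bit codeword.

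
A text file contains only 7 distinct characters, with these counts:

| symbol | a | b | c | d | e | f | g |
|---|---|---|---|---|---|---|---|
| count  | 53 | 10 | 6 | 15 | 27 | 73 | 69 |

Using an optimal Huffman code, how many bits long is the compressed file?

611

Build the Huffman tree bottom-up:
c(6) + b(10) → 16
d(15) + 16 → 31
e(27) + 31 → 58
a(53) + 58 → 111
g(69) + f(73) → 142
111 + 142 → 253
Total encoded bits = sum of merged weights = 16 + 31 + 58 + 111 + 142 + 253 = 611.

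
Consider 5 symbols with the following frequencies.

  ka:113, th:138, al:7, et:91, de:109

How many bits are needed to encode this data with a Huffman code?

1014

Greedily combine the two least-frequent nodes:
merge al(7) and et(91): 98
merge 98 and de(109): 207
merge ka(113) and th(138): 251
merge 207 and 251: 458
Total encoded bits = sum of merged weights = 98 + 207 + 251 + 458 = 1014.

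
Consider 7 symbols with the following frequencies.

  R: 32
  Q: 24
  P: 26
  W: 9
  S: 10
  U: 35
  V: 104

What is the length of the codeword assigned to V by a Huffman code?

1

Build the tree from the bottom:
W(9) + S(10) → 19
19 + Q(24) → 43
P(26) + R(32) → 58
U(35) + 43 → 78
58 + 78 → 136
V(104) + 136 → 240
V is merged only at the final step, so code length = 1.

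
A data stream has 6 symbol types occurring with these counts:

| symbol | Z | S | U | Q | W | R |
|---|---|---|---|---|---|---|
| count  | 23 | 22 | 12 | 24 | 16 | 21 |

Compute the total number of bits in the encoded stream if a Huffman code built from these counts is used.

Merge the two smallest weights repeatedly:
U(12) + W(16) → 28
R(21) + S(22) → 43
Z(23) + Q(24) → 47
28 + 43 → 71
47 + 71 → 118
Total encoded bits = sum of merged weights = 28 + 43 + 47 + 71 + 118 = 307.

307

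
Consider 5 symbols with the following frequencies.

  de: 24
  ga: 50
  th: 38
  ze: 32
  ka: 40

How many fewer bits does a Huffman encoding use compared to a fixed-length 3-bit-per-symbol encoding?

Fixed-length: 3 bits × 184 symbols = 552 bits.
Huffman merges:
merge de(24) and ze(32): 56
merge th(38) and ka(40): 78
merge ga(50) and 56: 106
merge 78 and 106: 184
Huffman total = 56 + 78 + 106 + 184 = 424 bits.
Saving = 552 − 424 = 128 bits.

128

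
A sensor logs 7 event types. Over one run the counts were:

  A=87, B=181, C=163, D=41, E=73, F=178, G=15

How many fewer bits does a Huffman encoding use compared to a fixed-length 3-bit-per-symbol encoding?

Fixed-length: 3 bits × 738 symbols = 2214 bits.
Huffman merges:
merge G(15) and D(41): 56
merge 56 and E(73): 129
merge A(87) and 129: 216
merge C(163) and F(178): 341
merge B(181) and 216: 397
merge 341 and 397: 738
Huffman total = 56 + 129 + 216 + 341 + 397 + 738 = 1877 bits.
Saving = 2214 − 1877 = 337 bits.

337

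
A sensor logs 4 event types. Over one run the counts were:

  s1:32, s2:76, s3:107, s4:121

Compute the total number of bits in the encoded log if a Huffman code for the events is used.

Greedily combine the two least-frequent nodes:
s1(32) + s2(76) → 108
s3(107) + 108 → 215
s4(121) + 215 → 336
The encoded length is the sum of every internal node's weight: 108 + 215 + 336 = 659 bits.

659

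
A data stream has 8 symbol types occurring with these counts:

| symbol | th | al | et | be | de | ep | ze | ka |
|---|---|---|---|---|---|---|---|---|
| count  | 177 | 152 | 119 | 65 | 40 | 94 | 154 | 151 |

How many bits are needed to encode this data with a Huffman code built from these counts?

Merge the two smallest weights repeatedly:
combine de(40), be(65) → 105
combine ep(94), 105 → 199
combine et(119), ka(151) → 270
combine al(152), ze(154) → 306
combine th(177), 199 → 376
combine 270, 306 → 576
combine 376, 576 → 952
The encoded length is the sum of every internal node's weight: 105 + 199 + 270 + 306 + 376 + 576 + 952 = 2784 bits.

2784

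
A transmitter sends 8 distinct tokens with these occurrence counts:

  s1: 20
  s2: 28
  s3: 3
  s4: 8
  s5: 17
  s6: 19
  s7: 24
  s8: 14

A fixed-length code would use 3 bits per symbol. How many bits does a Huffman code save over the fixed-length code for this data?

17

Fixed-length: 3 bits × 133 symbols = 399 bits.
Huffman merges:
merge s3(3) and s4(8): 11
merge 11 and s8(14): 25
merge s5(17) and s6(19): 36
merge s1(20) and s7(24): 44
merge 25 and s2(28): 53
merge 36 and 44: 80
merge 53 and 80: 133
Huffman total = 11 + 25 + 36 + 44 + 53 + 80 + 133 = 382 bits.
Saving = 399 − 382 = 17 bits.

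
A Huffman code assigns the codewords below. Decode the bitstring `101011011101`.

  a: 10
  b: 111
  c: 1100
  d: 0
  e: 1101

Read left to right; each codeword is recognised as soon as it completes (prefix code):
  10→a | 10→a | 1101→e | 1101→e
Decoded message: aaee

aaee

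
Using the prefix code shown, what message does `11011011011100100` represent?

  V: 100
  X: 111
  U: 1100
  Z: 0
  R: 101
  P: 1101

Read left to right; each codeword is recognised as soon as it completes (prefix code):
  1101→P | 101→R | 101→R | 1100→U | 100→V
Decoded message: PRRUV

PRRUV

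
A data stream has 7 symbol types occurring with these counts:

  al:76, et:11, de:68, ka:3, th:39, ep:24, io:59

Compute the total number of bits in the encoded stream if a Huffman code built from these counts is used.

Merge the two smallest weights repeatedly:
ka(3) + et(11) → 14
14 + ep(24) → 38
38 + th(39) → 77
io(59) + de(68) → 127
al(76) + 77 → 153
127 + 153 → 280
Total encoded bits = sum of merged weights = 14 + 38 + 77 + 127 + 153 + 280 = 689.

689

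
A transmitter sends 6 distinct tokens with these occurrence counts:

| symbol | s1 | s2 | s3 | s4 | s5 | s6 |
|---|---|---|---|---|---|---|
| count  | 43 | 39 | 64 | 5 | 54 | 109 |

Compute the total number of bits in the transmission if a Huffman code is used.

759

Merge the two smallest weights repeatedly:
merge s4(5) and s2(39): 44
merge s1(43) and 44: 87
merge s5(54) and s3(64): 118
merge 87 and s6(109): 196
merge 118 and 196: 314
Each symbol's bit-cost is frequency × depth; summing gives 759 bits (equivalently 44 + 87 + 118 + 196 + 314).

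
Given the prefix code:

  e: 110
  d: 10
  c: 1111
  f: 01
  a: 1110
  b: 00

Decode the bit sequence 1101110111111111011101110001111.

Read left to right; each codeword is recognised as soon as it completes (prefix code):
  110→e | 1110→a | 1111→c | 1111→c | 10→d | 1110→a | 1110→a | 00→b | 1111→c
Decoded message: eaccdaabc

eaccdaabc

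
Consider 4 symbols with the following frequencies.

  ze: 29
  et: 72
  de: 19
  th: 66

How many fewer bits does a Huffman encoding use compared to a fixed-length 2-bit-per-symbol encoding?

Fixed-length: 2 bits × 186 symbols = 372 bits.
Huffman merges:
de(19) + ze(29) → 48
48 + th(66) → 114
et(72) + 114 → 186
Huffman total = 48 + 114 + 186 = 348 bits.
Saving = 372 − 348 = 24 bits.

24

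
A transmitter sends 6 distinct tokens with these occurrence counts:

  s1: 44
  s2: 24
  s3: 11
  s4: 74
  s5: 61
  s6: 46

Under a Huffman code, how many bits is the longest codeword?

4

Merge the two lowest-weight nodes at each step:
merge s3(11) and s2(24): 35
merge 35 and s1(44): 79
merge s6(46) and s5(61): 107
merge s4(74) and 79: 153
merge 107 and 153: 260
Maximum depth reached is 4.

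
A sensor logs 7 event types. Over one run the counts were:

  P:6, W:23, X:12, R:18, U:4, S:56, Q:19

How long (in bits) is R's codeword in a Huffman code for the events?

3

Huffman merges, smallest pair first:
combine U(4), P(6) → 10
combine 10, X(12) → 22
combine R(18), Q(19) → 37
combine 22, W(23) → 45
combine 37, 45 → 82
combine S(56), 82 → 138
The subtree containing R is merged 3 times, so code length = 3.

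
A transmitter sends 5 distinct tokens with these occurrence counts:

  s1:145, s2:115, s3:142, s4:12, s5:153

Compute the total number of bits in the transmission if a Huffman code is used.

1261

Build the Huffman tree bottom-up:
merge s4(12) and s2(115): 127
merge 127 and s3(142): 269
merge s1(145) and s5(153): 298
merge 269 and 298: 567
Each symbol's bit-cost is frequency × depth; summing gives 1261 bits (equivalently 127 + 269 + 298 + 567).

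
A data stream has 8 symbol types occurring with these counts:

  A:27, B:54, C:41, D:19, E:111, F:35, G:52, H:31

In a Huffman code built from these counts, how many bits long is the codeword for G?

3

Build the tree from the bottom:
D(19) + A(27) → 46
H(31) + F(35) → 66
C(41) + 46 → 87
G(52) + B(54) → 106
66 + 87 → 153
106 + E(111) → 217
153 + 217 → 370
G sits 3 levels below the root, so its codeword is 3 bits.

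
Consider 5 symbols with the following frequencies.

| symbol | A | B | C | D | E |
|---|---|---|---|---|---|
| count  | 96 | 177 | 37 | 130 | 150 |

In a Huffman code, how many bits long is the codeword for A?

Huffman merges, smallest pair first:
C(37) + A(96) → 133
D(130) + 133 → 263
E(150) + B(177) → 327
263 + 327 → 590
A sits 3 levels below the root, so its codeword is 3 bits.

3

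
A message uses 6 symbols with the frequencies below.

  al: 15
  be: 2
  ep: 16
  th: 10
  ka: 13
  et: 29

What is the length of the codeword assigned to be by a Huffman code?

Huffman merges, smallest pair first:
be(2) + th(10) → 12
12 + ka(13) → 25
al(15) + ep(16) → 31
25 + et(29) → 54
31 + 54 → 85
be sits 4 levels below the root, so its codeword is 4 bits.

4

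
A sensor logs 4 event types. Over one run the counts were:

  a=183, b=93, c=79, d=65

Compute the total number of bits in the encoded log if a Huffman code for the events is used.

Merge the two smallest weights repeatedly:
combine d(65), c(79) → 144
combine b(93), 144 → 237
combine a(183), 237 → 420
Each symbol's bit-cost is frequency × depth; summing gives 801 bits (equivalently 144 + 237 + 420).

801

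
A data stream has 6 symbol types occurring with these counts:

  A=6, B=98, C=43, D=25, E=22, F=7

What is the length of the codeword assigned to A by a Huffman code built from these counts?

5

Huffman merges, smallest pair first:
merge A(6) and F(7): 13
merge 13 and E(22): 35
merge D(25) and 35: 60
merge C(43) and 60: 103
merge B(98) and 103: 201
The subtree containing A is merged 5 times, so code length = 5.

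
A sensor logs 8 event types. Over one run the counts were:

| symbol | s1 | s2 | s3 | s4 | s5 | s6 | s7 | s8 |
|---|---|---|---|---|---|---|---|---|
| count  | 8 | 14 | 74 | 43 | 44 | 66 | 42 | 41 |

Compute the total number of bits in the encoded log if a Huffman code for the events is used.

941

Merge the two smallest weights repeatedly:
merge s1(8) and s2(14): 22
merge 22 and s8(41): 63
merge s7(42) and s4(43): 85
merge s5(44) and 63: 107
merge s6(66) and s3(74): 140
merge 85 and 107: 192
merge 140 and 192: 332
Each symbol's bit-cost is frequency × depth; summing gives 941 bits (equivalently 22 + 63 + 85 + 107 + 140 + 192 + 332).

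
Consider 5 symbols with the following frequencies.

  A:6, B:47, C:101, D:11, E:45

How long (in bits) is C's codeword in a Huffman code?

1

Build the tree from the bottom:
merge A(6) and D(11): 17
merge 17 and E(45): 62
merge B(47) and 62: 109
merge C(101) and 109: 210
C is merged only at the final step, so code length = 1.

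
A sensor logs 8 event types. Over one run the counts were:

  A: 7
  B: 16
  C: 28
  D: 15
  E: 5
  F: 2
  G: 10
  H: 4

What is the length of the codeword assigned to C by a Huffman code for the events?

2

Huffman merges, smallest pair first:
F(2) + H(4) → 6
E(5) + 6 → 11
A(7) + G(10) → 17
11 + D(15) → 26
B(16) + 17 → 33
26 + C(28) → 54
33 + 54 → 87
C's leaf is at depth 2, giving a 2-bit codeword.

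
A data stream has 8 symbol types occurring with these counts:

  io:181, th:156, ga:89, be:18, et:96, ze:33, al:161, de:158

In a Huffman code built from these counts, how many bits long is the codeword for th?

3

Build the tree from the bottom:
combine be(18), ze(33) → 51
combine 51, ga(89) → 140
combine et(96), 140 → 236
combine th(156), de(158) → 314
combine al(161), io(181) → 342
combine 236, 314 → 550
combine 342, 550 → 892
th sits 3 levels below the root, so its codeword is 3 bits.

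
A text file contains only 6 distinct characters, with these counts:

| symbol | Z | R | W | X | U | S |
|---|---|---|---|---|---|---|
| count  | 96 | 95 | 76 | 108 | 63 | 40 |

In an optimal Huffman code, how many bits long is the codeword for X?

2

Huffman merges, smallest pair first:
combine S(40), U(63) → 103
combine W(76), R(95) → 171
combine Z(96), 103 → 199
combine X(108), 171 → 279
combine 199, 279 → 478
The subtree containing X is merged 2 times, so code length = 2.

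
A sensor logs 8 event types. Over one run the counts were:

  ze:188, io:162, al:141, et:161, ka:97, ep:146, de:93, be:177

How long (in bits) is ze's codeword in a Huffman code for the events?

3

Repeatedly merge the two smallest:
combine de(93), ka(97) → 190
combine al(141), ep(146) → 287
combine et(161), io(162) → 323
combine be(177), ze(188) → 365
combine 190, 287 → 477
combine 323, 365 → 688
combine 477, 688 → 1165
ze sits 3 levels below the root, so its codeword is 3 bits.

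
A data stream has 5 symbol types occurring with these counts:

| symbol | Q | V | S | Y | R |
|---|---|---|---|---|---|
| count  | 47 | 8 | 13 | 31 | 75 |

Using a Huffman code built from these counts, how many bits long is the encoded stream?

Build the Huffman tree bottom-up:
combine V(8), S(13) → 21
combine 21, Y(31) → 52
combine Q(47), 52 → 99
combine R(75), 99 → 174
Each symbol's bit-cost is frequency × depth; summing gives 346 bits (equivalently 21 + 52 + 99 + 174).

346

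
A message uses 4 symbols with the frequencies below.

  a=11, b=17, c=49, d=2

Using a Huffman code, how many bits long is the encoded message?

Merge the two smallest weights repeatedly:
d(2) + a(11) → 13
13 + b(17) → 30
30 + c(49) → 79
Total encoded bits = sum of merged weights = 13 + 30 + 79 = 122.

122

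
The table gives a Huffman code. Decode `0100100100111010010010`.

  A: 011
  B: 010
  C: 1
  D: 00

Read left to right; each codeword is recognised as soon as it completes (prefix code):
  010→B | 010→B | 010→B | 011→A | 1→C | 010→B | 010→B | 010→B
Decoded message: BBBACBBB

BBBACBBB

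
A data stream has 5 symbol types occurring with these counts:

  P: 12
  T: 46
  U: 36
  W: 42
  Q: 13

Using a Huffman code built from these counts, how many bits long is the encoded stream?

Greedily combine the two least-frequent nodes:
merge P(12) and Q(13): 25
merge 25 and U(36): 61
merge W(42) and T(46): 88
merge 61 and 88: 149
The encoded length is the sum of every internal node's weight: 25 + 61 + 88 + 149 = 323 bits.

323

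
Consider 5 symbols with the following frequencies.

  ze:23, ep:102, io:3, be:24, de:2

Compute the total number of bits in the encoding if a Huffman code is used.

239

Greedily combine the two least-frequent nodes:
merge de(2) and io(3): 5
merge 5 and ze(23): 28
merge be(24) and 28: 52
merge 52 and ep(102): 154
The encoded length is the sum of every internal node's weight: 5 + 28 + 52 + 154 = 239 bits.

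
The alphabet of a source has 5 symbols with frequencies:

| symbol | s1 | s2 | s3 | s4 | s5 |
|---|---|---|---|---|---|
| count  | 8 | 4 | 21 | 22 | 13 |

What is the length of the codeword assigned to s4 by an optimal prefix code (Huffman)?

2

Huffman merges, smallest pair first:
combine s2(4), s1(8) → 12
combine 12, s5(13) → 25
combine s3(21), s4(22) → 43
combine 25, 43 → 68
The subtree containing s4 is merged 2 times, so code length = 2.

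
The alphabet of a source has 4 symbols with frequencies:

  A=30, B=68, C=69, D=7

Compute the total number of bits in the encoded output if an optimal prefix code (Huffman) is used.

Merge the two smallest weights repeatedly:
D(7) + A(30) → 37
37 + B(68) → 105
C(69) + 105 → 174
Total encoded bits = sum of merged weights = 37 + 105 + 174 = 316.

316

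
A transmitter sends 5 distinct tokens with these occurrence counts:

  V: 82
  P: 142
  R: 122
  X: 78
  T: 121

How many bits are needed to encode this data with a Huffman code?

Build the Huffman tree bottom-up:
merge X(78) and V(82): 160
merge T(121) and R(122): 243
merge P(142) and 160: 302
merge 243 and 302: 545
Each symbol's bit-cost is frequency × depth; summing gives 1250 bits (equivalently 160 + 243 + 302 + 545).

1250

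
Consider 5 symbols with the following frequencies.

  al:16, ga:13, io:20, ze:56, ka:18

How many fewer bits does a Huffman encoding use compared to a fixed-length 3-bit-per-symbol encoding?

Fixed-length: 3 bits × 123 symbols = 369 bits.
Huffman merges:
combine ga(13), al(16) → 29
combine ka(18), io(20) → 38
combine 29, 38 → 67
combine ze(56), 67 → 123
Huffman total = 29 + 38 + 67 + 123 = 257 bits.
Saving = 369 − 257 = 112 bits.

112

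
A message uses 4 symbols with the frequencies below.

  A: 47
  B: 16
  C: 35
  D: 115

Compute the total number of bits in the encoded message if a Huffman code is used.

362

Merge the two smallest weights repeatedly:
B(16) + C(35) → 51
A(47) + 51 → 98
98 + D(115) → 213
Each symbol's bit-cost is frequency × depth; summing gives 362 bits (equivalently 51 + 98 + 213).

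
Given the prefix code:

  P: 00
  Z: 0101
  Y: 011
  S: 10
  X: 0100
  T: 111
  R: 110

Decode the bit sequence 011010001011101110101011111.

YXZRTZYT

Read left to right; each codeword is recognised as soon as it completes (prefix code):
  011→Y | 0100→X | 0101→Z | 110→R | 111→T | 0101→Z | 011→Y | 111→T
Decoded message: YXZRTZYT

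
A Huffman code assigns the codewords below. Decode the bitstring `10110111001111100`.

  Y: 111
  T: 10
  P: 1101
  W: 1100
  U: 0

TPWYW

Read left to right; each codeword is recognised as soon as it completes (prefix code):
  10→T | 1101→P | 1100→W | 111→Y | 1100→W
Decoded message: TPWYW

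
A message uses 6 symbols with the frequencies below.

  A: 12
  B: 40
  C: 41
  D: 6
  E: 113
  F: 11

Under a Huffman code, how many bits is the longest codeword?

Merge the two lowest-weight nodes at each step:
combine D(6), F(11) → 17
combine A(12), 17 → 29
combine 29, B(40) → 69
combine C(41), 69 → 110
combine 110, E(113) → 223
Maximum depth reached is 5.

5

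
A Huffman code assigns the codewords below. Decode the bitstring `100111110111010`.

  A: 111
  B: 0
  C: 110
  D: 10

Read left to right; each codeword is recognised as soon as it completes (prefix code):
  10→D | 0→B | 111→A | 110→C | 111→A | 0→B | 10→D
Decoded message: DBACABD

DBACABD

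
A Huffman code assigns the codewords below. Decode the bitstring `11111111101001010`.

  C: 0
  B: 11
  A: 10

BBBBAACAA

Read left to right; each codeword is recognised as soon as it completes (prefix code):
  11→B | 11→B | 11→B | 11→B | 10→A | 10→A | 0→C | 10→A | 10→A
Decoded message: BBBBAACAA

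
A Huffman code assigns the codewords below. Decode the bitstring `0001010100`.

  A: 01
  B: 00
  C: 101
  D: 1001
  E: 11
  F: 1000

BAAAB

Read left to right; each codeword is recognised as soon as it completes (prefix code):
  00→B | 01→A | 01→A | 01→A | 00→B
Decoded message: BAAAB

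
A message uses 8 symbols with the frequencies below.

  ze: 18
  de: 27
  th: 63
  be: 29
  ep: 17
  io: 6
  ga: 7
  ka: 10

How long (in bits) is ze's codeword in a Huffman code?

Repeatedly merge the two smallest:
merge io(6) and ga(7): 13
merge ka(10) and 13: 23
merge ep(17) and ze(18): 35
merge 23 and de(27): 50
merge be(29) and 35: 64
merge 50 and th(63): 113
merge 64 and 113: 177
The subtree containing ze is merged 3 times, so code length = 3.

3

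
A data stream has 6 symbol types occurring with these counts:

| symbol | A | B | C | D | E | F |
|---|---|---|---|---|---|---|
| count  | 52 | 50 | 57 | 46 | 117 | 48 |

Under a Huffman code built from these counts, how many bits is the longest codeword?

Merge the two lowest-weight nodes at each step:
combine D(46), F(48) → 94
combine B(50), A(52) → 102
combine C(57), 94 → 151
combine 102, E(117) → 219
combine 151, 219 → 370
The first pair merged (D, F) ends up deepest, at depth 3.

3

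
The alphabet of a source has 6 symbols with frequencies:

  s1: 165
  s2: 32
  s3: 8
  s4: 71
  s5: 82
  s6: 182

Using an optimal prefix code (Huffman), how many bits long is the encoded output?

1231

Greedily combine the two least-frequent nodes:
merge s3(8) and s2(32): 40
merge 40 and s4(71): 111
merge s5(82) and 111: 193
merge s1(165) and s6(182): 347
merge 193 and 347: 540
Total encoded bits = sum of merged weights = 40 + 111 + 193 + 347 + 540 = 1231.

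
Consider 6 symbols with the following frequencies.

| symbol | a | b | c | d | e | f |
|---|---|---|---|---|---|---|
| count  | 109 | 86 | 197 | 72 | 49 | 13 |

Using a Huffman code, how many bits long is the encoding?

Greedily combine the two least-frequent nodes:
combine f(13), e(49) → 62
combine 62, d(72) → 134
combine b(86), a(109) → 195
combine 134, 195 → 329
combine c(197), 329 → 526
Total encoded bits = sum of merged weights = 62 + 134 + 195 + 329 + 526 = 1246.

1246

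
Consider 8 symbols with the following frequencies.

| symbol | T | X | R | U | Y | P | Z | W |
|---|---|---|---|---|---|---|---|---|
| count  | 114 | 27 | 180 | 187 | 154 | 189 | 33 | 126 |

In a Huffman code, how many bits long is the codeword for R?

Repeatedly merge the two smallest:
merge X(27) and Z(33): 60
merge 60 and T(114): 174
merge W(126) and Y(154): 280
merge 174 and R(180): 354
merge U(187) and P(189): 376
merge 280 and 354: 634
merge 376 and 634: 1010
The subtree containing R is merged 3 times, so code length = 3.

3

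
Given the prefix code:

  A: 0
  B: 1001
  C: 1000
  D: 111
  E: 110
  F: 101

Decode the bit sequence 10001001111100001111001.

CBDCADB

Read left to right; each codeword is recognised as soon as it completes (prefix code):
  1000→C | 1001→B | 111→D | 1000→C | 0→A | 111→D | 1001→B
Decoded message: CBDCADB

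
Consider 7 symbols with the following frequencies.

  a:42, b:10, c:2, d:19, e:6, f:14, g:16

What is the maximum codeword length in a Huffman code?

Merge the two lowest-weight nodes at each step:
merge c(2) and e(6): 8
merge 8 and b(10): 18
merge f(14) and g(16): 30
merge 18 and d(19): 37
merge 30 and 37: 67
merge a(42) and 67: 109
Maximum depth reached is 5.

5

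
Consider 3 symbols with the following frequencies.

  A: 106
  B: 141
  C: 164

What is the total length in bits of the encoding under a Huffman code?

Merge the two smallest weights repeatedly:
combine A(106), B(141) → 247
combine C(164), 247 → 411
Each symbol's bit-cost is frequency × depth; summing gives 658 bits (equivalently 247 + 411).

658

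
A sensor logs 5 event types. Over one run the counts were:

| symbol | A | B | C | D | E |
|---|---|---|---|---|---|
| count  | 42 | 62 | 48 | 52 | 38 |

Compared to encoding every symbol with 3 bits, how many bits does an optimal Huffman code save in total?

Fixed-length: 3 bits × 242 symbols = 726 bits.
Huffman merges:
merge E(38) and A(42): 80
merge C(48) and D(52): 100
merge B(62) and 80: 142
merge 100 and 142: 242
Huffman total = 80 + 100 + 142 + 242 = 564 bits.
Saving = 726 − 564 = 162 bits.

162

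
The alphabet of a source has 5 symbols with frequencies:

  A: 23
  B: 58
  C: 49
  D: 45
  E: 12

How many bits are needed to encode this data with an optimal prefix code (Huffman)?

409

Merge the two smallest weights repeatedly:
E(12) + A(23) → 35
35 + D(45) → 80
C(49) + B(58) → 107
80 + 107 → 187
The encoded length is the sum of every internal node's weight: 35 + 80 + 107 + 187 = 409 bits.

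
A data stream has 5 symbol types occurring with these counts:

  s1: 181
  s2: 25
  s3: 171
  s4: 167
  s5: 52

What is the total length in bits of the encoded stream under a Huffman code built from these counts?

1269

Merge the two smallest weights repeatedly:
combine s2(25), s5(52) → 77
combine 77, s4(167) → 244
combine s3(171), s1(181) → 352
combine 244, 352 → 596
Total encoded bits = sum of merged weights = 77 + 244 + 352 + 596 = 1269.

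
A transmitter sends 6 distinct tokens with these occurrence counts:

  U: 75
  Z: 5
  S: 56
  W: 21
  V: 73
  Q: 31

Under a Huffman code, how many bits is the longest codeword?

Merge the two lowest-weight nodes at each step:
Z(5) + W(21) → 26
26 + Q(31) → 57
S(56) + 57 → 113
V(73) + U(75) → 148
113 + 148 → 261
Maximum depth reached is 4.

4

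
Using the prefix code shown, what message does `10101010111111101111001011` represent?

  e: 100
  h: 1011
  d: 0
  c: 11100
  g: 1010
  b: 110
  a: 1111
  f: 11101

Read left to right; each codeword is recognised as soon as it completes (prefix code):
  1010→g | 1010→g | 1111→a | 11101→f | 11100→c | 1011→h
Decoded message: ggafch

ggafch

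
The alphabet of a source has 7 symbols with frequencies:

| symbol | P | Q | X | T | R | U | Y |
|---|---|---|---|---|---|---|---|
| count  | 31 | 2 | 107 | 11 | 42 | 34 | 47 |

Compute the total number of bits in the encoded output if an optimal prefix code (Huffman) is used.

665

Build the Huffman tree bottom-up:
Q(2) + T(11) → 13
13 + P(31) → 44
U(34) + R(42) → 76
44 + Y(47) → 91
76 + 91 → 167
X(107) + 167 → 274
Total encoded bits = sum of merged weights = 13 + 44 + 76 + 91 + 167 + 274 = 665.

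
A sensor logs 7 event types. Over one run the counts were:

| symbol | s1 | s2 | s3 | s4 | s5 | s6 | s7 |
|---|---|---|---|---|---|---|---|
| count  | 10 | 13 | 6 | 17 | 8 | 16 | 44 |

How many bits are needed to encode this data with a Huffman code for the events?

291

Merge the two smallest weights repeatedly:
combine s3(6), s5(8) → 14
combine s1(10), s2(13) → 23
combine 14, s6(16) → 30
combine s4(17), 23 → 40
combine 30, 40 → 70
combine s7(44), 70 → 114
Each symbol's bit-cost is frequency × depth; summing gives 291 bits (equivalently 14 + 23 + 30 + 40 + 70 + 114).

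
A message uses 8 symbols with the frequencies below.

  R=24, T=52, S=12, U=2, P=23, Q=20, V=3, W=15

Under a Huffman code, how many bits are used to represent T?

2

Repeatedly merge the two smallest:
combine U(2), V(3) → 5
combine 5, S(12) → 17
combine W(15), 17 → 32
combine Q(20), P(23) → 43
combine R(24), 32 → 56
combine 43, T(52) → 95
combine 56, 95 → 151
The subtree containing T is merged 2 times, so code length = 2.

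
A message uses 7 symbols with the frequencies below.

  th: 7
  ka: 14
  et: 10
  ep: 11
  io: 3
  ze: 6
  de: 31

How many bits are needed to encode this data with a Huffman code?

Build the Huffman tree bottom-up:
io(3) + ze(6) → 9
th(7) + 9 → 16
et(10) + ep(11) → 21
ka(14) + 16 → 30
21 + 30 → 51
de(31) + 51 → 82
Total encoded bits = sum of merged weights = 9 + 16 + 21 + 30 + 51 + 82 = 209.

209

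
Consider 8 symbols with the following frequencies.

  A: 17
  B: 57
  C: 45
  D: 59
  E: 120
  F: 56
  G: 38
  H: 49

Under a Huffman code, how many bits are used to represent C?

3

Repeatedly merge the two smallest:
combine A(17), G(38) → 55
combine C(45), H(49) → 94
combine 55, F(56) → 111
combine B(57), D(59) → 116
combine 94, 111 → 205
combine 116, E(120) → 236
combine 205, 236 → 441
C sits 3 levels below the root, so its codeword is 3 bits.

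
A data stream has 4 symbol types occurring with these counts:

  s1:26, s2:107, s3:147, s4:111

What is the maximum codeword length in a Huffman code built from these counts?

3

Merge the two lowest-weight nodes at each step:
combine s1(26), s2(107) → 133
combine s4(111), 133 → 244
combine s3(147), 244 → 391
Maximum depth reached is 3.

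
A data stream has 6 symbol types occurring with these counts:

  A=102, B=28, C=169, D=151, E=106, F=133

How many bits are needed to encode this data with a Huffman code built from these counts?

1744

Merge the two smallest weights repeatedly:
combine B(28), A(102) → 130
combine E(106), 130 → 236
combine F(133), D(151) → 284
combine C(169), 236 → 405
combine 284, 405 → 689
Total encoded bits = sum of merged weights = 130 + 236 + 284 + 405 + 689 = 1744.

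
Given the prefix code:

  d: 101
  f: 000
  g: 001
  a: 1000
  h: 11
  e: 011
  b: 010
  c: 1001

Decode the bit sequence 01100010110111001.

efddhg

Read left to right; each codeword is recognised as soon as it completes (prefix code):
  011→e | 000→f | 101→d | 101→d | 11→h | 001→g
Decoded message: efddhg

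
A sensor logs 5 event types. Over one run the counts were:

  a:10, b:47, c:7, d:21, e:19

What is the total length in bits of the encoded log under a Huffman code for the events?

Merge the two smallest weights repeatedly:
c(7) + a(10) → 17
17 + e(19) → 36
d(21) + 36 → 57
b(47) + 57 → 104
The encoded length is the sum of every internal node's weight: 17 + 36 + 57 + 104 = 214 bits.

214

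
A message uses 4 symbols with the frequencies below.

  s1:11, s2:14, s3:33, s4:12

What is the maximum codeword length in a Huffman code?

Merge the two lowest-weight nodes at each step:
s1(11) + s4(12) → 23
s2(14) + 23 → 37
s3(33) + 37 → 70
The first pair merged (s1, s4) ends up deepest, at depth 3.

3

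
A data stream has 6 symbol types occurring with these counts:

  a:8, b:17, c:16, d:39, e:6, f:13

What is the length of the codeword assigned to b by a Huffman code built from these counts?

3

Repeatedly merge the two smallest:
merge e(6) and a(8): 14
merge f(13) and 14: 27
merge c(16) and b(17): 33
merge 27 and 33: 60
merge d(39) and 60: 99
The subtree containing b is merged 3 times, so code length = 3.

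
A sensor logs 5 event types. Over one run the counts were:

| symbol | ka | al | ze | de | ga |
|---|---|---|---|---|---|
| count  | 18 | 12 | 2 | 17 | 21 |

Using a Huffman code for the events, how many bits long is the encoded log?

154

Build the Huffman tree bottom-up:
merge ze(2) and al(12): 14
merge 14 and de(17): 31
merge ka(18) and ga(21): 39
merge 31 and 39: 70
Total encoded bits = sum of merged weights = 14 + 31 + 39 + 70 = 154.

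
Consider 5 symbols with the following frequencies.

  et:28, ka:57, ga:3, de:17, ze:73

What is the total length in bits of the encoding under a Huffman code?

Greedily combine the two least-frequent nodes:
merge ga(3) and de(17): 20
merge 20 and et(28): 48
merge 48 and ka(57): 105
merge ze(73) and 105: 178
Total encoded bits = sum of merged weights = 20 + 48 + 105 + 178 = 351.

351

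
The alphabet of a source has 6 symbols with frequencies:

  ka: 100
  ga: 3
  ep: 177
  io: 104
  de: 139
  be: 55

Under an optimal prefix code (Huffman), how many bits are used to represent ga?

4

Huffman merges, smallest pair first:
ga(3) + be(55) → 58
58 + ka(100) → 158
io(104) + de(139) → 243
158 + ep(177) → 335
243 + 335 → 578
ga sits 4 levels below the root, so its codeword is 4 bits.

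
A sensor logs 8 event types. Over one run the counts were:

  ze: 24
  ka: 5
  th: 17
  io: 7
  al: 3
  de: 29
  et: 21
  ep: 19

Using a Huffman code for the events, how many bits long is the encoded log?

Build the Huffman tree bottom-up:
al(3) + ka(5) → 8
io(7) + 8 → 15
15 + th(17) → 32
ep(19) + et(21) → 40
ze(24) + de(29) → 53
32 + 40 → 72
53 + 72 → 125
The encoded length is the sum of every internal node's weight: 8 + 15 + 32 + 40 + 53 + 72 + 125 = 345 bits.

345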